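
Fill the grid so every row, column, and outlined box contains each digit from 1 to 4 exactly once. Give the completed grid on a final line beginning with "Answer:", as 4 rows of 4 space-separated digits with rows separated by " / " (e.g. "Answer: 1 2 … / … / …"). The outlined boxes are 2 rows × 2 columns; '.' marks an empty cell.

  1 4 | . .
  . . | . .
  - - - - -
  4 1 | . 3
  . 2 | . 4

Step 1. [r2c1∈{2,3}] col 1 places 2 nowhere but r2c1 ⇒ r2c1=2.
Step 2. [r1c3∈{2,3}] 3 has one home in row 1: r1c3, so r1c3=3.
Step 3. [r2c4∈{1}] r2c4 has the single candidate 1 ⇒ r2c4=1.
Step 4. [r2c3∈{4}] only 4 remains possible at r2c3. So r2c3=4.
Step 5. [r4c3∈{1}] r4c3's peers cover all but 1 ⇒ r4c3=1.
Step 6. [r4c1∈{3}] r4c1 is down to just 3, so r4c1=3.
Step 7. [r3c3∈{2}] only 2 remains possible at r3c3. So r3c3=2.
Step 8. [r1c4∈{2}] only 2 remains possible at r1c4 ⇒ r1c4=2.
Step 9. [r2c2∈{3}] r2c2 has the single candidate 3 ⇒ r2c2=3.

Answer: 1 4 3 2 / 2 3 4 1 / 4 1 2 3 / 3 2 1 4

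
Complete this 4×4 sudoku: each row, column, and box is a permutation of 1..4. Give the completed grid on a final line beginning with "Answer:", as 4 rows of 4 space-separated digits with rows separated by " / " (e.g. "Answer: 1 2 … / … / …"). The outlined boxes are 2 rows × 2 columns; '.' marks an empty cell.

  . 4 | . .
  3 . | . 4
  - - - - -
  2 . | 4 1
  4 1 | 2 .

Step 1. [r1c3∈{1,3}] col 3 places 3 nowhere but r1c3. So r1c3=3.
Step 2. [r4c4∈{3}] only 3 remains possible at r4c4 ⇒ r4c4=3.
Step 3. [r2c3∈{1}] r2c3 has the single candidate 1 ⇒ r2c3=1.
Step 4. [r1c4∈{2}] r1c4 has the single candidate 2. So r1c4=2.
Step 5. [r2c2∈{2}] r2c2 is down to just 2. So r2c2=2.
Step 6. [r1c1∈{1}] r1c1's peers cover all but 1, so r1c1=1.
Step 7. [r3c2∈{3}] only 3 remains possible at r3c2, so r3c2=3.

Answer: 1 4 3 2 / 3 2 1 4 / 2 3 4 1 / 4 1 2 3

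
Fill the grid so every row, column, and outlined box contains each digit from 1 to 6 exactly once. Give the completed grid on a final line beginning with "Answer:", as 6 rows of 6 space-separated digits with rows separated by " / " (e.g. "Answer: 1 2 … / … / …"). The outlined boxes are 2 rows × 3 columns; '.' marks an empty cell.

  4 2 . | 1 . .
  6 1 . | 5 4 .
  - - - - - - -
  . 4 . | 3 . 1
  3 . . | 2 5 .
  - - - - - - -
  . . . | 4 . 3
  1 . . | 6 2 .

Step 1. [r1c3∈{3,5}] r1c3 is the only open cell in row 1 admitting 5 ⇒ r1c3=5.
Step 2. [r4c2∈{6}] r4c2's peers cover all but 6. So r4c2=6.
Step 3. [r5c2∈{5}] nothing but 5 survives at r5c2 ⇒ r5c2=5.
Step 4. [r5c1∈{2}] r5c1's peers cover all but 2 ⇒ r5c1=2.
Step 5. [r6c3∈{3,4}] row 6 places 4 nowhere but r6c3 ⇒ r6c3=4.
Step 6. [r1c5∈{3,6}] across row 1, 3 lands solely at r1c5. So r1c5=3.
Step 7. [r3c1∈{5}] nothing but 5 survives at r3c1. So r3c1=5.
Step 8. [r6c2∈{3}] r6c2 has the single candidate 3. So r6c2=3.
Step 9. [r3c5∈{6}] only 6 remains possible at r3c5, so r3c5=6.
Step 10. [r1c6∈{6}] r1c6's peers cover all but 6, so r1c6=6.
Step 11. [r4c3∈{1}] nothing but 1 survives at r4c3 ⇒ r4c3=1.
Step 12. [r5c5∈{1}] r5c5 has the single candidate 1. So r5c5=1.
Step 13. [r4c6∈{4}] nothing but 4 survives at r4c6 ⇒ r4c6=4.
Step 14. [r2c3∈{3}] only 3 remains possible at r2c3. So r2c3=3.
Step 15. [r2c6∈{2}] nothing but 2 survives at r2c6, so r2c6=2.
Step 16. [r6c6∈{5}] r6c6's peers cover all but 5 ⇒ r6c6=5.
Step 17. [r5c3∈{6}] r5c3's peers cover all but 6 ⇒ r5c3=6.
Step 18. [r3c3∈{2}] r3c3 has the single candidate 2, so r3c3=2.

Answer: 4 2 5 1 3 6 / 6 1 3 5 4 2 / 5 4 2 3 6 1 / 3 6 1 2 5 4 / 2 5 6 4 1 3 / 1 3 4 6 2 5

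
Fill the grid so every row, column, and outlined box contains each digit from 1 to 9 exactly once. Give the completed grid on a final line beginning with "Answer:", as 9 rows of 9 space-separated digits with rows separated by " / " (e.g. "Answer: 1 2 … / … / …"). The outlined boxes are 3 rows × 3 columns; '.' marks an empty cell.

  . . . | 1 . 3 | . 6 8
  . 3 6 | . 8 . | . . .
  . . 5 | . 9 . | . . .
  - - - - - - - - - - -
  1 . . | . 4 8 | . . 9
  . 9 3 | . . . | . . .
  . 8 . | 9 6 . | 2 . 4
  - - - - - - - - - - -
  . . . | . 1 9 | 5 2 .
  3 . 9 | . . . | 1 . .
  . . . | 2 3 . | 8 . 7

Step 1. [r5c1∈{2,4,5,6,7}] in row 5, 4 fits only at r5c1 ⇒ r5c1=4.
Step 2. [r6c3∈{7}] r6c3 is down to just 7. So r6c3=7.
Step 3. [r8c2∈{2,4,5,6,7}] r8c2 is the only open cell in row 8 admitting 2. So r8c2=2.
Step 4. [r1c5∈{2,5,7}] r1c5 is the only open cell in row 1 admitting 5 ⇒ r1c5=5.
Step 5. [r3c2∈{1,4,7}] box 1 places 1 nowhere but r3c2. So r3c2=1.
Step 6. [r8c4∈{4,5,6,7,8}] in row 8, 8 fits only at r8c4, so r8c4=8.
Step 7. [r8c6∈{4,5,6,7}] across row 8, 5 lands solely at r8c6. So r8c6=5.
Step 8. [r6c8∈{1,3,5}] row 6 places 3 nowhere but r6c8 ⇒ r6c8=3.
Step 9. [r4c2∈{5,6}] box 4 places 6 nowhere but r4c2. So r4c2=6.
Step 10. [r4c7∈{7}] r4c7's peers cover all but 7 ⇒ r4c7=7.
Step 11. [r4c8∈{5}] r4c8 is down to just 5, so r4c8=5.
Step 12. [r3c1∈{2,7,8}] in row 3, 8 fits only at r3c1, so r3c1=8.
Step 13. [r8c8∈{4}] r8c8 has the single candidate 4, so r8c8=4.
Step 14. [r3c8∈{7}] r3c8's peers cover all but 7 ⇒ r3c8=7.
Step 15. [r7c9∈{3,6}] in row 7, 3 fits only at r7c9, so r7c9=3.
Step 16. [r2c9∈{1,2,5}] row 2 places 5 nowhere but r2c9. So r2c9=5.
Step 17. [r5c9∈{1,6}] col 9 places 1 nowhere but r5c9. So r5c9=1.
Step 18. [r9c2∈{4,5}] 5 has one home in col 2: r9c2, so r9c2=5.
Step 19. [r8c5∈{7}] only 7 remains possible at r8c5 ⇒ r8c5=7.
Step 20. [r9c1∈{6}] only 6 remains possible at r9c1. So r9c1=6.
Step 21. [r9c6∈{4}] r9c6 has the single candidate 4. So r9c6=4.
Step 22. [r7c1∈{7}] only 7 remains possible at r7c1. So r7c1=7.
Step 23. [r7c2∈{4}] nothing but 4 survives at r7c2 ⇒ r7c2=4.
Step 24. [r3c6∈{2,6}] 6 has one home in col 6: r3c6. So r3c6=6.
Step 25. [r2c6∈{2,7}] 2 has one home in box 2: r2c6. So r2c6=2.
Step 26. [r2c1∈{9}] r2c1 has the single candidate 9. So r2c1=9.
Step 27. [r2c7∈{4}] only 4 remains possible at r2c7 ⇒ r2c7=4.
Step 28. [r2c4∈{7}] r2c4's peers cover all but 7. So r2c4=7.
Step 29. [r1c3∈{2,4}] in row 1, 4 fits only at r1c3. So r1c3=4.
Step 30. [r1c2∈{7}] nothing but 7 survives at r1c2 ⇒ r1c2=7.
Step 31. [r2c8∈{1}] r2c8's peers cover all but 1 ⇒ r2c8=1.
Step 32. [r7c3∈{8}] r7c3's peers cover all but 8, so r7c3=8.
Step 33. [r6c6∈{1}] nothing but 1 survives at r6c6, so r6c6=1.
Step 34. [r3c7∈{3}] r3c7 has the single candidate 3. So r3c7=3.
Step 35. [r1c1∈{2}] only 2 remains possible at r1c1. So r1c1=2.
Step 36. [r5c5∈{2}] r5c5 is down to just 2, so r5c5=2.
Step 37. [r9c3∈{1}] r9c3 is down to just 1. So r9c3=1.
Step 38. [r5c8∈{8}] r5c8's peers cover all but 8 ⇒ r5c8=8.
Step 39. [r9c8∈{9}] nothing but 9 survives at r9c8. So r9c8=9.
Step 40. [r1c7∈{9}] r1c7 has the single candidate 9, so r1c7=9.
Step 41. [r8c9∈{6}] r8c9 has the single candidate 6. So r8c9=6.
Step 42. [r5c7∈{6}] r5c7 has the single candidate 6. So r5c7=6.
Step 43. [r7c4∈{6}] r7c4's peers cover all but 6. So r7c4=6.
Step 44. [r6c1∈{5}] only 5 remains possible at r6c1. So r6c1=5.
Step 45. [r5c6∈{7}] r5c6 has the single candidate 7 ⇒ r5c6=7.
Step 46. [r5c4∈{5}] r5c4's peers cover all but 5 ⇒ r5c4=5.
Step 47. [r3c9∈{2}] r3c9 has the single candidate 2 ⇒ r3c9=2.
Step 48. [r4c3∈{2}] nothing but 2 survives at r4c3 ⇒ r4c3=2.
Step 49. [r4c4∈{3}] r4c4 has the single candidate 3, so r4c4=3.
Step 50. [r3c4∈{4}] r3c4 is down to just 4, so r3c4=4.

Answer: 2 7 4 1 5 3 9 6 8 / 9 3 6 7 8 2 4 1 5 / 8 1 5 4 9 6 3 7 2 / 1 6 2 3 4 8 7 5 9 / 4 9 3 5 2 7 6 8 1 / 5 8 7 9 6 1 2 3 4 / 7 4 8 6 1 9 5 2 3 / 3 2 9 8 7 5 1 4 6 / 6 5 1 2 3 4 8 9 7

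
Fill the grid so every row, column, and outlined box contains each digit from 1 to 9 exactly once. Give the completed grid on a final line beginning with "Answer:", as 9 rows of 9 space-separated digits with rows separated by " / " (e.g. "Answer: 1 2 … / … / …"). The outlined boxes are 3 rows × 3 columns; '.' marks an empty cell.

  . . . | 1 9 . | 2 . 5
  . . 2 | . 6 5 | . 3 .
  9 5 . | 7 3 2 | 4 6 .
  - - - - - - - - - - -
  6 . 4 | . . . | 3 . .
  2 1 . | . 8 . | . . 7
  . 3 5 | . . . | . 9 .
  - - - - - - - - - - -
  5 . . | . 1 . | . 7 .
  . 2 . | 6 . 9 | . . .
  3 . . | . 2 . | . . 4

Step 1. [r1c8∈{8}] r1c8 is down to just 8, so r1c8=8.
Step 2. [r7c9∈{2,3,6,8,9}] in row 7, 2 fits only at r7c9. So r7c9=2.
Step 3. [r3c3∈{1,8}] 8 has one home in row 3: r3c3. So r3c3=8.
Step 4. [r1c6∈{4}] r1c6's peers cover all but 4, so r1c6=4.
Step 5. [r1c1∈{7}] r1c1 has the single candidate 7. So r1c1=7.
Step 6. [r6c9∈{1,6,8}] across col 9, 6 lands solely at r6c9 ⇒ r6c9=6.
Step 7. [r5c7∈{5}] only 5 remains possible at r5c7, so r5c7=5.
Step 8. [r4c2∈{7,8,9}] 7 has one home in box 4: r4c2, so r4c2=7.
Step 9. [r2c1∈{1,4}] box 1 places 1 nowhere but r2c1 ⇒ r2c1=1.
Step 10. [r4c6∈{1}] nothing but 1 survives at r4c6. So r4c6=1.
Step 11. [r1c2∈{6}] r1c2's peers cover all but 6, so r1c2=6.
Step 12. [r4c4∈{2,5,9}] in row 4, 9 fits only at r4c4, so r4c4=9.
Step 13. [r8c1∈{4,8}] r8c1 is the only open cell in col 1 admitting 4. So r8c1=4.
Step 14. [r7c4∈{3,4,8}] r7c4 is the only open cell in row 7 admitting 4, so r7c4=4.
Step 15. [r9c4∈{5,8}] col 4 places 5 nowhere but r9c4 ⇒ r9c4=5.
Step 16. [r9c8∈{1}] r9c8's peers cover all but 1, so r9c8=1.
Step 17. [r8c7∈{8}] r8c7 has the single candidate 8. So r8c7=8.
Step 18. [r8c5∈{7}] only 7 remains possible at r8c5. So r8c5=7.
Step 19. [r9c3∈{6,7,9}] 7 has one home in row 9: r9c3. So r9c3=7.
Step 20. [r9c6∈{8}] r9c6's peers cover all but 8, so r9c6=8.
Step 21. [r9c2∈{9}] only 9 remains possible at r9c2, so r9c2=9.
Step 22. [r7c7∈{6,9}] r7c7 is the only open cell in row 7 admitting 9. So r7c7=9.
Step 23. [r7c6∈{3}] only 3 remains possible at r7c6 ⇒ r7c6=3.
Step 24. [r6c7∈{1}] r6c7's peers cover all but 1. So r6c7=1.
Step 25. [r6c6∈{7}] r6c6's peers cover all but 7. So r6c6=7.
Step 26. [r4c5∈{5}] nothing but 5 survives at r4c5, so r4c5=5.
Step 27. [r8c9∈{3}] nothing but 3 survives at r8c9 ⇒ r8c9=3.
Step 28. [r4c8∈{2}] r4c8's peers cover all but 2. So r4c8=2.
Step 29. [r2c2∈{4}] r2c2 has the single candidate 4. So r2c2=4.
Step 30. [r8c3∈{1}] r8c3 is down to just 1 ⇒ r8c3=1.
Step 31. [r3c9∈{1}] nothing but 1 survives at r3c9 ⇒ r3c9=1.
Step 32. [r4c9∈{8}] r4c9's peers cover all but 8 ⇒ r4c9=8.
Step 33. [r1c3∈{3}] r1c3 has the single candidate 3, so r1c3=3.
Step 34. [r2c7∈{7}] only 7 remains possible at r2c7, so r2c7=7.
Step 35. [r8c8∈{5}] r8c8 is down to just 5. So r8c8=5.
Step 36. [r6c1∈{8}] only 8 remains possible at r6c1, so r6c1=8.
Step 37. [r5c4∈{3}] r5c4 has the single candidate 3, so r5c4=3.
Step 38. [r2c4∈{8}] r2c4 is down to just 8, so r2c4=8.
Step 39. [r7c2∈{8}] nothing but 8 survives at r7c2, so r7c2=8.
Step 40. [r2c9∈{9}] only 9 remains possible at r2c9, so r2c9=9.
Step 41. [r9c7∈{6}] r9c7 has the single candidate 6, so r9c7=6.
Step 42. [r6c5∈{4}] r6c5's peers cover all but 4, so r6c5=4.
Step 43. [r5c8∈{4}] nothing but 4 survives at r5c8. So r5c8=4.
Step 44. [r5c6∈{6}] r5c6 has the single candidate 6. So r5c6=6.
Step 45. [r6c4∈{2}] r6c4 has the single candidate 2. So r6c4=2.
Step 46. [r5c3∈{9}] r5c3 is down to just 9, so r5c3=9.
Step 47. [r7c3∈{6}] r7c3's peers cover all but 6, so r7c3=6.

Answer: 7 6 3 1 9 4 2 8 5 / 1 4 2 8 6 5 7 3 9 / 9 5 8 7 3 2 4 6 1 / 6 7 4 9 5 1 3 2 8 / 2 1 9 3 8 6 5 4 7 / 8 3 5 2 4 7 1 9 6 / 5 8 6 4 1 3 9 7 2 / 4 2 1 6 7 9 8 5 3 / 3 9 7 5 2 8 6 1 4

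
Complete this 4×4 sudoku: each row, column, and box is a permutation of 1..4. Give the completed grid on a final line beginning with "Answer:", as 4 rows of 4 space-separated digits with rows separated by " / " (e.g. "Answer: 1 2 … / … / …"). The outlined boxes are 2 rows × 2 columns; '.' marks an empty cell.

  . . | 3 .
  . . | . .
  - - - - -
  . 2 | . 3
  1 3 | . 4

Step 1. [r2c3∈{1,2,4}] r2c3 is the only open cell in col 3 admitting 4, so r2c3=4.
Step 2. [r1c2∈{1,4}] col 2 places 4 nowhere but r1c2. So r1c2=4.
Step 3. [r1c1∈{2}] r1c1's peers cover all but 2, so r1c1=2.
Step 4. [r2c4∈{1,2}] across row 2, 2 lands solely at r2c4. So r2c4=2.
Step 5. [r3c3∈{1}] nothing but 1 survives at r3c3 ⇒ r3c3=1.
Step 6. [r3c1∈{4}] only 4 remains possible at r3c1, so r3c1=4.
Step 7. [r1c4∈{1}] r1c4's peers cover all but 1. So r1c4=1.
Step 8. [r4c3∈{2}] r4c3 has the single candidate 2. So r4c3=2.
Step 9. [r2c1∈{3}] only 3 remains possible at r2c1. So r2c1=3.
Step 10. [r2c2∈{1}] r2c2's peers cover all but 1, so r2c2=1.

Answer: 2 4 3 1 / 3 1 4 2 / 4 2 1 3 / 1 3 2 4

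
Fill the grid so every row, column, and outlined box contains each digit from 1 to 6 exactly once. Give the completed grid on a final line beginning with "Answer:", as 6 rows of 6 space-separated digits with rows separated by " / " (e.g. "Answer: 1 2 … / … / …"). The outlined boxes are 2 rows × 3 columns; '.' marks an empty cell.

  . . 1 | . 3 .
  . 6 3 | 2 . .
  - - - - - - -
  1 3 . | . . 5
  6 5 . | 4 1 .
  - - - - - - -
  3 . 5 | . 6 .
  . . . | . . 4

Step 1. [r6c1∈{2}] r6c1 has the single candidate 2 ⇒ r6c1=2.
Step 2. [r5c4∈{1}] nothing but 1 survives at r5c4, so r5c4=1.
Step 3. [r6c5∈{5}] only 5 remains possible at r6c5 ⇒ r6c5=5.
Step 4. [r1c4∈{5,6}] in col 4, 5 fits only at r1c4, so r1c4=5.
Step 5. [r1c1∈{4}] nothing but 4 survives at r1c1, so r1c1=4.
Step 6. [r4c3∈{2}] only 2 remains possible at r4c3 ⇒ r4c3=2.
Step 7. [r6c4∈{3}] r6c4's peers cover all but 3. So r6c4=3.
Step 8. [r5c2∈{4}] r5c2 is down to just 4 ⇒ r5c2=4.
Step 9. [r3c4∈{6}] r3c4 has the single candidate 6, so r3c4=6.
Step 10. [r3c3∈{4}] r3c3 is down to just 4 ⇒ r3c3=4.
Step 11. [r2c5∈{4}] only 4 remains possible at r2c5 ⇒ r2c5=4.
Step 12. [r6c3∈{6}] r6c3 has the single candidate 6. So r6c3=6.
Step 13. [r6c2∈{1}] r6c2 is down to just 1. So r6c2=1.
Step 14. [r4c6∈{3}] only 3 remains possible at r4c6 ⇒ r4c6=3.
Step 15. [r1c2∈{2}] r1c2 has the single candidate 2. So r1c2=2.
Step 16. [r2c6∈{1}] r2c6 is down to just 1. So r2c6=1.
Step 17. [r5c6∈{2}] nothing but 2 survives at r5c6 ⇒ r5c6=2.
Step 18. [r3c5∈{2}] r3c5's peers cover all but 2. So r3c5=2.
Step 19. [r1c6∈{6}] only 6 remains possible at r1c6. So r1c6=6.
Step 20. [r2c1∈{5}] r2c1 is down to just 5 ⇒ r2c1=5.

Answer: 4 2 1 5 3 6 / 5 6 3 2 4 1 / 1 3 4 6 2 5 / 6 5 2 4 1 3 / 3 4 5 1 6 2 / 2 1 6 3 5 4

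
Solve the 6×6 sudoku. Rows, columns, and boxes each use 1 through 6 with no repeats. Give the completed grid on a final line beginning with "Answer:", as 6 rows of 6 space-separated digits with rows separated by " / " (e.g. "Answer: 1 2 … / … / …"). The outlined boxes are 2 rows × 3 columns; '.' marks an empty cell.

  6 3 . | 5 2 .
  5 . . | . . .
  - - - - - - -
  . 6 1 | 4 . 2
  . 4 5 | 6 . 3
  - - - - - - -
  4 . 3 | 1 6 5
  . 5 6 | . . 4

Step 1. [r2c5∈{1,3,4}] r2c5 is the only open cell in col 5 admitting 4, so r2c5=4.
Step 2. [r6c4∈{2,3}] r6c4 is the only open cell in col 4 admitting 2, so r6c4=2.
Step 3. [r2c2∈{1,2}] col 2 places 1 nowhere but r2c2. So r2c2=1.
Step 4. [r4c5∈{1}] nothing but 1 survives at r4c5 ⇒ r4c5=1.
Step 5. [r2c3∈{2}] nothing but 2 survives at r2c3 ⇒ r2c3=2.
Step 6. [r3c1∈{3}] nothing but 3 survives at r3c1 ⇒ r3c1=3.
Step 7. [r4c1∈{2}] r4c1 has the single candidate 2. So r4c1=2.
Step 8. [r2c4∈{3}] nothing but 3 survives at r2c4, so r2c4=3.
Step 9. [r2c6∈{6}] r2c6 has the single candidate 6 ⇒ r2c6=6.
Step 10. [r3c5∈{5}] nothing but 5 survives at r3c5 ⇒ r3c5=5.
Step 11. [r5c2∈{2}] r5c2's peers cover all but 2, so r5c2=2.
Step 12. [r6c5∈{3}] r6c5 has the single candidate 3 ⇒ r6c5=3.
Step 13. [r1c6∈{1}] r1c6 has the single candidate 1. So r1c6=1.
Step 14. [r6c1∈{1}] r6c1's peers cover all but 1 ⇒ r6c1=1.
Step 15. [r1c3∈{4}] nothing but 4 survives at r1c3. So r1c3=4.

Answer: 6 3 4 5 2 1 / 5 1 2 3 4 6 / 3 6 1 4 5 2 / 2 4 5 6 1 3 / 4 2 3 1 6 5 / 1 5 6 2 3 4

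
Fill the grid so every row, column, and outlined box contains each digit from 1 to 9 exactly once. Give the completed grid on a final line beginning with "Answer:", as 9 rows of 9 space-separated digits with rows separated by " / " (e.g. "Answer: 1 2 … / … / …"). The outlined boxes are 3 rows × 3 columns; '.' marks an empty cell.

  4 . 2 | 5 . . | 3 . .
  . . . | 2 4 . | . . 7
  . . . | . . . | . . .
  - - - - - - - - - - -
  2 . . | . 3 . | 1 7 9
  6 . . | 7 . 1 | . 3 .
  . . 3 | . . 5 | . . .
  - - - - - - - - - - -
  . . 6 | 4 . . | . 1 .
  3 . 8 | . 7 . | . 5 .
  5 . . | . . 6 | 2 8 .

Step 1. [r4c4∈{6,8}] across row 4, 6 lands solely at r4c4. So r4c4=6.
Step 2. [r7c7∈{7,9}] col 7 places 7 nowhere but r7c7. So r7c7=7.
Step 3. [r7c1∈{9}] r7c1 has the single candidate 9. So r7c1=9.
Step 4. [r8c7∈{4,6,9}] r8c7 is the only open cell in box 9 admitting 9. So r8c7=9.
Step 5. [r8c4∈{1}] r8c4 has the single candidate 1, so r8c4=1.
Step 6. [r9c5∈{9}] r9c5's peers cover all but 9. So r9c5=9.
Step 7. [r8c9∈{4,6}] in row 8, 6 fits only at r8c9 ⇒ r8c9=6.
Step 8. [r8c2∈{2,4}] 4 has one home in row 8: r8c2. So r8c2=4.
Step 9. [r9c9∈{3,4}] in row 9, 4 fits only at r9c9. So r9c9=4.
Step 10. [r6c4∈{8,9}] r6c4 is the only open cell in box 5 admitting 9. So r6c4=9.
Step 11. [r3c4∈{3,8}] across col 4, 8 lands solely at r3c4, so r3c4=8.
Step 12. [r8c6∈{2}] r8c6 is down to just 2. So r8c6=2.
Step 13. [r4c6∈{4,8}] 4 has one home in col 6: r4c6 ⇒ r4c6=4.
Step 14. [r4c2∈{5,8}] row 4 places 8 nowhere but r4c2 ⇒ r4c2=8.
Step 15. [r4c3∈{5}] nothing but 5 survives at r4c3, so r4c3=5.
Step 16. [r1c9∈{1,8}] r1c9 is the only open cell in row 1 admitting 8 ⇒ r1c9=8.
Step 17. [r3c9∈{1,2,5}] col 9 places 1 nowhere but r3c9. So r3c9=1.
Step 18. [r3c1∈{7}] r3c1's peers cover all but 7, so r3c1=7.
Step 19. [r3c3∈{9}] only 9 remains possible at r3c3, so r3c3=9.
Step 20. [r3c5∈{6}] r3c5's peers cover all but 6, so r3c5=6.
Step 21. [r2c3∈{1}] r2c3 is down to just 1. So r2c3=1.
Step 22. [r3c6∈{3}] nothing but 3 survives at r3c6, so r3c6=3.
Step 23. [r6c9∈{2}] only 2 remains possible at r6c9 ⇒ r6c9=2.
Step 24. [r6c5∈{8}] r6c5 is down to just 8. So r6c5=8.
Step 25. [r1c2∈{6}] nothing but 6 survives at r1c2, so r1c2=6.
Step 26. [r2c6∈{9}] r2c6 is down to just 9. So r2c6=9.
Step 27. [r9c2∈{1,7}] across row 9, 1 lands solely at r9c2, so r9c2=1.
Step 28. [r5c7∈{4,5,8}] 8 has one home in row 5: r5c7 ⇒ r5c7=8.
Step 29. [r3c2∈{5}] r3c2 has the single candidate 5 ⇒ r3c2=5.
Step 30. [r3c7∈{4}] r3c7's peers cover all but 4. So r3c7=4.
Step 31. [r2c8∈{6}] r2c8's peers cover all but 6 ⇒ r2c8=6.
Step 32. [r7c5∈{5}] only 5 remains possible at r7c5 ⇒ r7c5=5.
Step 33. [r6c7∈{6}] nothing but 6 survives at r6c7 ⇒ r6c7=6.
Step 34. [r9c4∈{3}] nothing but 3 survives at r9c4 ⇒ r9c4=3.
Step 35. [r5c9∈{5}] only 5 remains possible at r5c9. So r5c9=5.
Step 36. [r2c1∈{8}] r2c1 is down to just 8 ⇒ r2c1=8.
Step 37. [r2c2∈{3}] r2c2's peers cover all but 3. So r2c2=3.
Step 38. [r7c9∈{3}] nothing but 3 survives at r7c9. So r7c9=3.
Step 39. [r6c2∈{7}] r6c2's peers cover all but 7, so r6c2=7.
Step 40. [r3c8∈{2}] r3c8's peers cover all but 2, so r3c8=2.
Step 41. [r5c5∈{2}] nothing but 2 survives at r5c5, so r5c5=2.
Step 42. [r1c6∈{7}] only 7 remains possible at r1c6 ⇒ r1c6=7.
Step 43. [r5c2∈{9}] r5c2 is down to just 9 ⇒ r5c2=9.
Step 44. [r7c6∈{8}] r7c6's peers cover all but 8, so r7c6=8.
Step 45. [r7c2∈{2}] r7c2's peers cover all but 2 ⇒ r7c2=2.
Step 46. [r9c3∈{7}] r9c3 is down to just 7 ⇒ r9c3=7.
Step 47. [r2c7∈{5}] r2c7 is down to just 5. So r2c7=5.
Step 48. [r1c5∈{1}] r1c5 has the single candidate 1. So r1c5=1.
Step 49. [r6c1∈{1}] r6c1 has the single candidate 1, so r6c1=1.
Step 50. [r6c8∈{4}] r6c8's peers cover all but 4, so r6c8=4.
Step 51. [r1c8∈{9}] r1c8's peers cover all but 9 ⇒ r1c8=9.
Step 52. [r5c3∈{4}] nothing but 4 survives at r5c3, so r5c3=4.

Answer: 4 6 2 5 1 7 3 9 8 / 8 3 1 2 4 9 5 6 7 / 7 5 9 8 6 3 4 2 1 / 2 8 5 6 3 4 1 7 9 / 6 9 4 7 2 1 8 3 5 / 1 7 3 9 8 5 6 4 2 / 9 2 6 4 5 8 7 1 3 / 3 4 8 1 7 2 9 5 6 / 5 1 7 3 9 6 2 8 4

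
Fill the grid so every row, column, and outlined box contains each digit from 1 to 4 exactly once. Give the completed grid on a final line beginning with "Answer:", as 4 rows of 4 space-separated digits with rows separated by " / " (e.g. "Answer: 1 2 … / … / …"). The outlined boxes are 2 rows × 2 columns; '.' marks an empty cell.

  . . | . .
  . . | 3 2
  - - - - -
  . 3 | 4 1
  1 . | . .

Step 1. [r4c2∈{2,4}] across row 4, 4 lands solely at r4c2. So r4c2=4.
Step 2. [r1c1∈{2,3,4}] in row 1, 3 fits only at r1c1. So r1c1=3.
Step 3. [r1c2∈{1,2}] r1c2 is the only open cell in row 1 admitting 2. So r1c2=2.
Step 4. [r4c3∈{2}] nothing but 2 survives at r4c3 ⇒ r4c3=2.
Step 5. [r2c1∈{4}] nothing but 4 survives at r2c1. So r2c1=4.
Step 6. [r4c4∈{3}] nothing but 3 survives at r4c4, so r4c4=3.
Step 7. [r2c2∈{1}] r2c2 is down to just 1, so r2c2=1.
Step 8. [r1c3∈{1}] r1c3 has the single candidate 1, so r1c3=1.
Step 9. [r3c1∈{2}] r3c1's peers cover all but 2. So r3c1=2.
Step 10. [r1c4∈{4}] r1c4 is down to just 4. So r1c4=4.

Answer: 3 2 1 4 / 4 1 3 2 / 2 3 4 1 / 1 4 2 3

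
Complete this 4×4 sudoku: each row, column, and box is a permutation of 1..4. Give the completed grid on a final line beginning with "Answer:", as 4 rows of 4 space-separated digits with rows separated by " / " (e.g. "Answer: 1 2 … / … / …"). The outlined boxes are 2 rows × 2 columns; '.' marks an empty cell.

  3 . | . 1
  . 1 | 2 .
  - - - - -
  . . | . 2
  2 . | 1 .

Step 1. [r3c3∈{3,4}] in col 3, 3 fits only at r3c3, so r3c3=3.
Step 2. [r2c1∈{4}] r2c1 has the single candidate 4, so r2c1=4.
Step 3. [r3c2∈{4}] nothing but 4 survives at r3c2. So r3c2=4.
Step 4. [r2c4∈{3}] r2c4's peers cover all but 3, so r2c4=3.
Step 5. [r1c2∈{2}] r1c2 is down to just 2. So r1c2=2.
Step 6. [r4c4∈{4}] r4c4 has the single candidate 4 ⇒ r4c4=4.
Step 7. [r1c3∈{4}] only 4 remains possible at r1c3 ⇒ r1c3=4.
Step 8. [r4c2∈{3}] r4c2 has the single candidate 3 ⇒ r4c2=3.
Step 9. [r3c1∈{1}] r3c1 has the single candidate 1, so r3c1=1.

Answer: 3 2 4 1 / 4 1 2 3 / 1 4 3 2 / 2 3 1 4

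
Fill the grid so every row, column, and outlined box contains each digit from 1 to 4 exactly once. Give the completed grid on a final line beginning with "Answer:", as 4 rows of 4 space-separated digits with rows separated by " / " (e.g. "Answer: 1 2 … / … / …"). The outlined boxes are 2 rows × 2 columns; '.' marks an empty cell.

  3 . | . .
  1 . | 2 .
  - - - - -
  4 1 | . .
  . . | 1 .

Step 1. [r4c4∈{2,3,4}] r4c4 is the only open cell in row 4 admitting 4. So r4c4=4.
Step 2. [r1c2∈{2,4}] 2 has one home in row 1: r1c2 ⇒ r1c2=2.
Step 3. [r2c4∈{3}] only 3 remains possible at r2c4. So r2c4=3.
Step 4. [r3c3∈{3}] r3c3 is down to just 3. So r3c3=3.
Step 5. [r4c2∈{3}] r4c2's peers cover all but 3, so r4c2=3.
Step 6. [r1c4∈{1}] nothing but 1 survives at r1c4 ⇒ r1c4=1.
Step 7. [r1c3∈{4}] only 4 remains possible at r1c3 ⇒ r1c3=4.
Step 8. [r2c2∈{4}] nothing but 4 survives at r2c2, so r2c2=4.
Step 9. [r4c1∈{2}] r4c1's peers cover all but 2 ⇒ r4c1=2.
Step 10. [r3c4∈{2}] only 2 remains possible at r3c4 ⇒ r3c4=2.

Answer: 3 2 4 1 / 1 4 2 3 / 4 1 3 2 / 2 3 1 4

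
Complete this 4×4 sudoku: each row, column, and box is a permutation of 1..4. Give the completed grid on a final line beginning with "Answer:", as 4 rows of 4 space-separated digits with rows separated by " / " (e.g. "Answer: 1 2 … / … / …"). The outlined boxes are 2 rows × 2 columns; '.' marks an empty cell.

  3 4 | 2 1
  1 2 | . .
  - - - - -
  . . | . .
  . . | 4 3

Step 1. [r3c1∈{2,4}] row 3 places 4 nowhere but r3c1 ⇒ r3c1=4.
Step 2. [r4c2∈{1}] r4c2's peers cover all but 1. So r4c2=1.
Step 3. [r4c1∈{2}] r4c1 is down to just 2. So r4c1=2.
Step 4. [r3c3∈{1}] only 1 remains possible at r3c3. So r3c3=1.
Step 5. [r2c4∈{4}] r2c4 has the single candidate 4, so r2c4=4.
Step 6. [r3c2∈{3}] only 3 remains possible at r3c2. So r3c2=3.
Step 7. [r2c3∈{3}] only 3 remains possible at r2c3, so r2c3=3.
Step 8. [r3c4∈{2}] r3c4 is down to just 2 ⇒ r3c4=2.

Answer: 3 4 2 1 / 1 2 3 4 / 4 3 1 2 / 2 1 4 3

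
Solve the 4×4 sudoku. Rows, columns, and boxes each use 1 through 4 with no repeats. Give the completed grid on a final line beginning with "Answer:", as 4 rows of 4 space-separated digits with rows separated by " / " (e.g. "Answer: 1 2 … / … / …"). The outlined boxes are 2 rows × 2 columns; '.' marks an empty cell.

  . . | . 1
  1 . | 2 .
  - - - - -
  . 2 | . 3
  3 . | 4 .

Step 1. [r2c2∈{3,4}] 3 has one home in row 2: r2c2, so r2c2=3.
Step 2. [r1c1∈{2,4}] 2 has one home in row 1: r1c1. So r1c1=2.
Step 3. [r4c4∈{2}] only 2 remains possible at r4c4 ⇒ r4c4=2.
Step 4. [r2c4∈{4}] only 4 remains possible at r2c4, so r2c4=4.
Step 5. [r1c3∈{3}] nothing but 3 survives at r1c3. So r1c3=3.
Step 6. [r3c3∈{1}] nothing but 1 survives at r3c3 ⇒ r3c3=1.
Step 7. [r4c2∈{1}] only 1 remains possible at r4c2. So r4c2=1.
Step 8. [r1c2∈{4}] r1c2 has the single candidate 4. So r1c2=4.
Step 9. [r3c1∈{4}] r3c1 is down to just 4 ⇒ r3c1=4.

Answer: 2 4 3 1 / 1 3 2 4 / 4 2 1 3 / 3 1 4 2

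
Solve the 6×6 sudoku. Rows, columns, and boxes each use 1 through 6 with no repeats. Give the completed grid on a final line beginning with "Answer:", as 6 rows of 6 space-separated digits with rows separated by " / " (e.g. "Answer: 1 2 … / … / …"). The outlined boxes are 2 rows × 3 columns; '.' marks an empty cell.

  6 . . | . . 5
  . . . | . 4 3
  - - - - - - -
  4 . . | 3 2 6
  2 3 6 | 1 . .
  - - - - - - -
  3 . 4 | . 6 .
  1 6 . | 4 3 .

Step 1. [r1c4∈{2}] r1c4 has the single candidate 2, so r1c4=2.
Step 2. [r6c3∈{2,5}] across row 6, 5 lands solely at r6c3, so r6c3=5.
Step 3. [r3c3∈{1}] nothing but 1 survives at r3c3, so r3c3=1.
Step 4. [r2c2∈{1,2,5}] 1 has one home in row 2: r2c2. So r2c2=1.
Step 5. [r6c6∈{2}] only 2 remains possible at r6c6. So r6c6=2.
Step 6. [r1c2∈{4}] r1c2 is down to just 4 ⇒ r1c2=4.
Step 7. [r3c2∈{5}] r3c2 has the single candidate 5, so r3c2=5.
Step 8. [r2c3∈{2}] r2c3 has the single candidate 2, so r2c3=2.
Step 9. [r1c3∈{3}] r1c3 is down to just 3 ⇒ r1c3=3.
Step 10. [r2c4∈{6}] r2c4's peers cover all but 6, so r2c4=6.
Step 11. [r1c5∈{1}] r1c5 is down to just 1. So r1c5=1.
Step 12. [r4c5∈{5}] r4c5 has the single candidate 5. So r4c5=5.
Step 13. [r4c6∈{4}] r4c6's peers cover all but 4 ⇒ r4c6=4.
Step 14. [r5c6∈{1}] r5c6 has the single candidate 1 ⇒ r5c6=1.
Step 15. [r5c2∈{2}] r5c2's peers cover all but 2. So r5c2=2.
Step 16. [r2c1∈{5}] only 5 remains possible at r2c1, so r2c1=5.
Step 17. [r5c4∈{5}] r5c4's peers cover all but 5. So r5c4=5.

Answer: 6 4 3 2 1 5 / 5 1 2 6 4 3 / 4 5 1 3 2 6 / 2 3 6 1 5 4 / 3 2 4 5 6 1 / 1 6 5 4 3 2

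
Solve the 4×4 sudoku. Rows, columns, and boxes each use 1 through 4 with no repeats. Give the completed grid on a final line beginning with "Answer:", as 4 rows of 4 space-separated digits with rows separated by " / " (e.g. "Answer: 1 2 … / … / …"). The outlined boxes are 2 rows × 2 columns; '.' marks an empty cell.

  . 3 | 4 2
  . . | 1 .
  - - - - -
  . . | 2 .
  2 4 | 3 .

Step 1. [r3c2∈{1}] nothing but 1 survives at r3c2. So r3c2=1.
Step 2. [r3c4∈{4}] only 4 remains possible at r3c4, so r3c4=4.
Step 3. [r2c2∈{2}] nothing but 2 survives at r2c2, so r2c2=2.
Step 4. [r4c4∈{1}] nothing but 1 survives at r4c4. So r4c4=1.
Step 5. [r2c1∈{4}] nothing but 4 survives at r2c1 ⇒ r2c1=4.
Step 6. [r1c1∈{1}] only 1 remains possible at r1c1 ⇒ r1c1=1.
Step 7. [r2c4∈{3}] r2c4's peers cover all but 3. So r2c4=3.
Step 8. [r3c1∈{3}] only 3 remains possible at r3c1. So r3c1=3.

Answer: 1 3 4 2 / 4 2 1 3 / 3 1 2 4 / 2 4 3 1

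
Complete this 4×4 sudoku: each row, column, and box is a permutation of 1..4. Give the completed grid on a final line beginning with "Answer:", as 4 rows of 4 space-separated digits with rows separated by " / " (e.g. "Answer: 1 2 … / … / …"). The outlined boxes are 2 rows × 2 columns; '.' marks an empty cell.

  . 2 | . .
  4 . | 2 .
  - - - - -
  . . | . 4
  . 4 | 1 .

Step 1. [r3c3∈{3}] r3c3's peers cover all but 3 ⇒ r3c3=3.
Step 2. [r2c2∈{1,3}] col 2 places 3 nowhere but r2c2. So r2c2=3.
Step 3. [r3c1∈{1,2}] in row 3, 2 fits only at r3c1. So r3c1=2.
Step 4. [r1c1∈{1}] r1c1 is down to just 1. So r1c1=1.
Step 5. [r4c1∈{3}] only 3 remains possible at r4c1, so r4c1=3.
Step 6. [r2c4∈{1}] r2c4's peers cover all but 1, so r2c4=1.
Step 7. [r3c2∈{1}] r3c2's peers cover all but 1 ⇒ r3c2=1.
Step 8. [r4c4∈{2}] r4c4's peers cover all but 2 ⇒ r4c4=2.
Step 9. [r1c4∈{3}] only 3 remains possible at r1c4 ⇒ r1c4=3.
Step 10. [r1c3∈{4}] r1c3's peers cover all but 4 ⇒ r1c3=4.

Answer: 1 2 4 3 / 4 3 2 1 / 2 1 3 4 / 3 4 1 2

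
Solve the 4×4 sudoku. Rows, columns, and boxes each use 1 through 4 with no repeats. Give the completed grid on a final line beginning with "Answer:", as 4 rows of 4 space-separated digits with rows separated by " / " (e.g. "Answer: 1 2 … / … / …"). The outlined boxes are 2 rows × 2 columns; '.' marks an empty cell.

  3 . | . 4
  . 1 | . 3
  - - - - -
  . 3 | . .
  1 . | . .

Step 1. [r2c3∈{2}] r2c3 has the single candidate 2, so r2c3=2.
Step 2. [r4c2∈{2,4}] in col 2, 4 fits only at r4c2. So r4c2=4.
Step 3. [r3c4∈{1,2}] in col 4, 1 fits only at r3c4, so r3c4=1.
Step 4. [r4c3∈{3}] r4c3 is down to just 3. So r4c3=3.
Step 5. [r3c3∈{4}] r3c3's peers cover all but 4. So r3c3=4.
Step 6. [r3c1∈{2}] r3c1 is down to just 2 ⇒ r3c1=2.
Step 7. [r2c1∈{4}] only 4 remains possible at r2c1. So r2c1=4.
Step 8. [r4c4∈{2}] only 2 remains possible at r4c4. So r4c4=2.
Step 9. [r1c3∈{1}] r1c3's peers cover all but 1 ⇒ r1c3=1.
Step 10. [r1c2∈{2}] r1c2 has the single candidate 2, so r1c2=2.

Answer: 3 2 1 4 / 4 1 2 3 / 2 3 4 1 / 1 4 3 2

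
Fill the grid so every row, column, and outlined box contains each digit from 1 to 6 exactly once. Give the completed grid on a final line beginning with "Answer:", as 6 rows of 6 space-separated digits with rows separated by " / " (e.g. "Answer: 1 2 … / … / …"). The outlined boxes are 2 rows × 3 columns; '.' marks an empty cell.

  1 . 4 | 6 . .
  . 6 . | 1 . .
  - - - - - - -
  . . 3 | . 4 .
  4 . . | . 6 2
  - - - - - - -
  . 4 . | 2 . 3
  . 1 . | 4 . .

Step 1. [r1c6∈{5}] r1c6 is down to just 5. So r1c6=5.
Step 2. [r3c1∈{2,5,6}] row 3 places 6 nowhere but r3c1. So r3c1=6.
Step 3. [r5c1∈{5}] only 5 remains possible at r5c1. So r5c1=5.
Step 4. [r1c2∈{2,3}] across col 2, 3 lands solely at r1c2. So r1c2=3.
Step 5. [r4c2∈{5}] r4c2 has the single candidate 5 ⇒ r4c2=5.
Step 6. [r2c1∈{2}] only 2 remains possible at r2c1. So r2c1=2.
Step 7. [r6c6∈{6}] r6c6 has the single candidate 6, so r6c6=6.
Step 8. [r1c5∈{2}] nothing but 2 survives at r1c5, so r1c5=2.
Step 9. [r6c5∈{5}] r6c5's peers cover all but 5 ⇒ r6c5=5.
Step 10. [r5c5∈{1}] r5c5 has the single candidate 1. So r5c5=1.
Step 11. [r6c1∈{3}] r6c1 is down to just 3, so r6c1=3.
Step 12. [r6c3∈{2}] only 2 remains possible at r6c3, so r6c3=2.
Step 13. [r3c4∈{5}] only 5 remains possible at r3c4 ⇒ r3c4=5.
Step 14. [r4c4∈{3}] only 3 remains possible at r4c4. So r4c4=3.
Step 15. [r4c3∈{1}] r4c3 has the single candidate 1 ⇒ r4c3=1.
Step 16. [r5c3∈{6}] only 6 remains possible at r5c3, so r5c3=6.
Step 17. [r3c6∈{1}] r3c6's peers cover all but 1. So r3c6=1.
Step 18. [r2c5∈{3}] nothing but 3 survives at r2c5, so r2c5=3.
Step 19. [r3c2∈{2}] r3c2 has the single candidate 2, so r3c2=2.
Step 20. [r2c3∈{5}] only 5 remains possible at r2c3, so r2c3=5.
Step 21. [r2c6∈{4}] only 4 remains possible at r2c6 ⇒ r2c6=4.

Answer: 1 3 4 6 2 5 / 2 6 5 1 3 4 / 6 2 3 5 4 1 / 4 5 1 3 6 2 / 5 4 6 2 1 3 / 3 1 2 4 5 6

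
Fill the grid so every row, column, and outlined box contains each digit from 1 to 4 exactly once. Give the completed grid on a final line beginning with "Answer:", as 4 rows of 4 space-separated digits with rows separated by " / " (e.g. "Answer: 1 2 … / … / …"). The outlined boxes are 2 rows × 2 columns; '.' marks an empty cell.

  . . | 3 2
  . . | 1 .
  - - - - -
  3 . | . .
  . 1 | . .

Step 1. [r1c2∈{4}] r1c2 is down to just 4, so r1c2=4.
Step 2. [r3c2∈{2}] r3c2 is down to just 2. So r3c2=2.
Step 3. [r3c3∈{4}] r3c3 has the single candidate 4 ⇒ r3c3=4.
Step 4. [r2c1∈{2}] only 2 remains possible at r2c1 ⇒ r2c1=2.
Step 5. [r2c2∈{3}] r2c2 is down to just 3, so r2c2=3.
Step 6. [r1c1∈{1}] only 1 remains possible at r1c1. So r1c1=1.
Step 7. [r4c4∈{3}] r4c4 has the single candidate 3. So r4c4=3.
Step 8. [r4c3∈{2}] only 2 remains possible at r4c3, so r4c3=2.
Step 9. [r4c1∈{4}] r4c1 has the single candidate 4. So r4c1=4.
Step 10. [r3c4∈{1}] nothing but 1 survives at r3c4, so r3c4=1.
Step 11. [r2c4∈{4}] r2c4 has the single candidate 4. So r2c4=4.

Answer: 1 4 3 2 / 2 3 1 4 / 3 2 4 1 / 4 1 2 3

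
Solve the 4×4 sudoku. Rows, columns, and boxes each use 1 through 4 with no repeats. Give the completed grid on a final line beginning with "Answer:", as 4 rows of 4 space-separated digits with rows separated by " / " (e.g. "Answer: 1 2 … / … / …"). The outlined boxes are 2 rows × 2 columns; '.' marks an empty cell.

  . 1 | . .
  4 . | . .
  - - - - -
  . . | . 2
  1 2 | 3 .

Step 1. [r2c2∈{3}] r2c2's peers cover all but 3. So r2c2=3.
Step 2. [r3c3∈{1,4}] row 3 places 1 nowhere but r3c3 ⇒ r3c3=1.
Step 3. [r1c3∈{2,4}] r1c3 is the only open cell in col 3 admitting 4, so r1c3=4.
Step 4. [r3c2∈{4}] only 4 remains possible at r3c2, so r3c2=4.
Step 5. [r2c3∈{2}] nothing but 2 survives at r2c3. So r2c3=2.
Step 6. [r1c4∈{3}] only 3 remains possible at r1c4 ⇒ r1c4=3.
Step 7. [r3c1∈{3}] r3c1's peers cover all but 3, so r3c1=3.
Step 8. [r4c4∈{4}] r4c4 is down to just 4 ⇒ r4c4=4.
Step 9. [r2c4∈{1}] r2c4 has the single candidate 1. So r2c4=1.
Step 10. [r1c1∈{2}] nothing but 2 survives at r1c1, so r1c1=2.

Answer: 2 1 4 3 / 4 3 2 1 / 3 4 1 2 / 1 2 3 4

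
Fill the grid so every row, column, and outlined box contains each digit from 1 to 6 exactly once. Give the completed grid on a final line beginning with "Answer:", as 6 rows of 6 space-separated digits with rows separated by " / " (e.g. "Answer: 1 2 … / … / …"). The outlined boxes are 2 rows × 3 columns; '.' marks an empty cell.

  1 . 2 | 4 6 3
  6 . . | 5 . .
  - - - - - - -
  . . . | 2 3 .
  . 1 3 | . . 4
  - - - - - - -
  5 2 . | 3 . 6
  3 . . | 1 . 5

Step 1. [r2c3∈{4}] r2c3's peers cover all but 4. So r2c3=4.
Step 2. [r6c2∈{4,6}] r6c2 is the only open cell in box 5 admitting 4, so r6c2=4.
Step 3. [r2c5∈{1,2}] in col 5, 1 fits only at r2c5 ⇒ r2c5=1.
Step 4. [r3c3∈{5,6}] 5 has one home in col 3: r3c3, so r3c3=5.
Step 5. [r2c2∈{3}] r2c2's peers cover all but 3, so r2c2=3.
Step 6. [r3c6∈{1}] r3c6 is down to just 1. So r3c6=1.
Step 7. [r3c1∈{4}] only 4 remains possible at r3c1. So r3c1=4.
Step 8. [r1c2∈{5}] r1c2 is down to just 5. So r1c2=5.
Step 9. [r5c5∈{4}] only 4 remains possible at r5c5, so r5c5=4.
Step 10. [r4c4∈{6}] r4c4 is down to just 6 ⇒ r4c4=6.
Step 11. [r4c5∈{5}] r4c5 has the single candidate 5, so r4c5=5.
Step 12. [r5c3∈{1}] r5c3's peers cover all but 1. So r5c3=1.
Step 13. [r2c6∈{2}] r2c6's peers cover all but 2 ⇒ r2c6=2.
Step 14. [r6c3∈{6}] r6c3's peers cover all but 6 ⇒ r6c3=6.
Step 15. [r4c1∈{2}] only 2 remains possible at r4c1 ⇒ r4c1=2.
Step 16. [r3c2∈{6}] only 6 remains possible at r3c2 ⇒ r3c2=6.
Step 17. [r6c5∈{2}] r6c5 has the single candidate 2. So r6c5=2.

Answer: 1 5 2 4 6 3 / 6 3 4 5 1 2 / 4 6 5 2 3 1 / 2 1 3 6 5 4 / 5 2 1 3 4 6 / 3 4 6 1 2 5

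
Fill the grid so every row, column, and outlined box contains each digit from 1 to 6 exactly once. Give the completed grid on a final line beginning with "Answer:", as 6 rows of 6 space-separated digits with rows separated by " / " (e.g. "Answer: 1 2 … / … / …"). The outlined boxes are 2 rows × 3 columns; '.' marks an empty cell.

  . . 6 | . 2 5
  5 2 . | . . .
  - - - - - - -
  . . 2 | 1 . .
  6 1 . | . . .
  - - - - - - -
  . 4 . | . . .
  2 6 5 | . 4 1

Step 1. [r6c4∈{3}] r6c4 has the single candidate 3 ⇒ r6c4=3.
Step 2. [r1c1∈{1,3,4}] r1c1 is the only open cell in row 1 admitting 1, so r1c1=1.
Step 3. [r2c3∈{3,4}] in box 1, 4 fits only at r2c3. So r2c3=4.
Step 4. [r4c3∈{3}] nothing but 3 survives at r4c3. So r4c3=3.
Step 5. [r2c4∈{6}] r2c4's peers cover all but 6, so r2c4=6.
Step 6. [r4c5∈{5}] only 5 remains possible at r4c5 ⇒ r4c5=5.
Step 7. [r5c5∈{6}] only 6 remains possible at r5c5. So r5c5=6.
Step 8. [r5c6∈{2}] r5c6 has the single candidate 2, so r5c6=2.
Step 9. [r2c6∈{3}] nothing but 3 survives at r2c6 ⇒ r2c6=3.
Step 10. [r4c6∈{4}] r4c6 has the single candidate 4. So r4c6=4.
Step 11. [r3c5∈{3}] only 3 remains possible at r3c5 ⇒ r3c5=3.
Step 12. [r3c1∈{4}] r3c1 has the single candidate 4. So r3c1=4.
Step 13. [r5c1∈{3}] r5c1's peers cover all but 3 ⇒ r5c1=3.
Step 14. [r1c4∈{4}] r1c4 is down to just 4 ⇒ r1c4=4.
Step 15. [r1c2∈{3}] r1c2 is down to just 3, so r1c2=3.
Step 16. [r2c5∈{1}] r2c5's peers cover all but 1 ⇒ r2c5=1.
Step 17. [r3c2∈{5}] r3c2 has the single candidate 5, so r3c2=5.
Step 18. [r5c4∈{5}] r5c4's peers cover all but 5. So r5c4=5.
Step 19. [r4c4∈{2}] r4c4 is down to just 2, so r4c4=2.
Step 20. [r5c3∈{1}] nothing but 1 survives at r5c3. So r5c3=1.
Step 21. [r3c6∈{6}] r3c6 has the single candidate 6, so r3c6=6.

Answer: 1 3 6 4 2 5 / 5 2 4 6 1 3 / 4 5 2 1 3 6 / 6 1 3 2 5 4 / 3 4 1 5 6 2 / 2 6 5 3 4 1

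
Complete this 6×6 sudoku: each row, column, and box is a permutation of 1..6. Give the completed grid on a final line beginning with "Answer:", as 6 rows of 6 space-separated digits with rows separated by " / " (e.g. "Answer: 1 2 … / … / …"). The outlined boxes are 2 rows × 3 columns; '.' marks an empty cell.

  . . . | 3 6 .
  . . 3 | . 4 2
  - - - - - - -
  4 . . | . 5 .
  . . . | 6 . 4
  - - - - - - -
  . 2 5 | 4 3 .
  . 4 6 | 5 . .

Step 1. [r6c6∈{1}] only 1 remains possible at r6c6. So r6c6=1.
Step 2. [r4c5∈{1,2}] across col 5, 1 lands solely at r4c5, so r4c5=1.
Step 3. [r4c3∈{2}] r4c3's peers cover all but 2. So r4c3=2.
Step 4. [r2c1∈{1,5,6}] 6 has one home in col 1: r2c1, so r2c1=6.
Step 5. [r2c2∈{1,5}] in row 2, 5 fits only at r2c2 ⇒ r2c2=5.
Step 6. [r1c2∈{1}] r1c2 has the single candidate 1 ⇒ r1c2=1.
Step 7. [r4c2∈{3}] nothing but 3 survives at r4c2, so r4c2=3.
Step 8. [r3c6∈{3}] only 3 remains possible at r3c6. So r3c6=3.
Step 9. [r3c4∈{2}] nothing but 2 survives at r3c4 ⇒ r3c4=2.
Step 10. [r4c1∈{5}] r4c1 has the single candidate 5, so r4c1=5.
Step 11. [r5c1∈{1}] r5c1 is down to just 1, so r5c1=1.
Step 12. [r1c6∈{5}] only 5 remains possible at r1c6. So r1c6=5.
Step 13. [r5c6∈{6}] r5c6 is down to just 6. So r5c6=6.
Step 14. [r2c4∈{1}] nothing but 1 survives at r2c4. So r2c4=1.
Step 15. [r6c1∈{3}] r6c1 has the single candidate 3, so r6c1=3.
Step 16. [r6c5∈{2}] r6c5's peers cover all but 2. So r6c5=2.
Step 17. [r3c2∈{6}] r3c2's peers cover all but 6 ⇒ r3c2=6.
Step 18. [r3c3∈{1}] r3c3 is down to just 1, so r3c3=1.
Step 19. [r1c3∈{4}] nothing but 4 survives at r1c3 ⇒ r1c3=4.
Step 20. [r1c1∈{2}] r1c1 has the single candidate 2 ⇒ r1c1=2.

Answer: 2 1 4 3 6 5 / 6 5 3 1 4 2 / 4 6 1 2 5 3 / 5 3 2 6 1 4 / 1 2 5 4 3 6 / 3 4 6 5 2 1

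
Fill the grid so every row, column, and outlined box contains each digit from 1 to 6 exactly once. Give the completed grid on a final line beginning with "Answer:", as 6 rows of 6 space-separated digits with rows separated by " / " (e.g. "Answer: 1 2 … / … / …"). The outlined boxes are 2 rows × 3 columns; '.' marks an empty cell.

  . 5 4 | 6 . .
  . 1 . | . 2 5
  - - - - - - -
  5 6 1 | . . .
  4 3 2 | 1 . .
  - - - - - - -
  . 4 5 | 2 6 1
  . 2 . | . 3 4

Step 1. [r2c3∈{3,6}] across col 3, 3 lands solely at r2c3, so r2c3=3.
Step 2. [r3c4∈{3,4}] col 4 places 3 nowhere but r3c4, so r3c4=3.
Step 3. [r6c3∈{6}] r6c3 is down to just 6. So r6c3=6.
Step 4. [r2c4∈{4}] r2c4 is down to just 4, so r2c4=4.
Step 5. [r4c5∈{5}] nothing but 5 survives at r4c5, so r4c5=5.
Step 6. [r2c1∈{6}] r2c1's peers cover all but 6 ⇒ r2c1=6.
Step 7. [r1c6∈{3}] r1c6 has the single candidate 3, so r1c6=3.
Step 8. [r3c5∈{4}] only 4 remains possible at r3c5 ⇒ r3c5=4.
Step 9. [r5c1∈{3}] r5c1 is down to just 3. So r5c1=3.
Step 10. [r1c1∈{2}] r1c1 has the single candidate 2 ⇒ r1c1=2.
Step 11. [r6c4∈{5}] r6c4 is down to just 5 ⇒ r6c4=5.
Step 12. [r1c5∈{1}] r1c5's peers cover all but 1, so r1c5=1.
Step 13. [r6c1∈{1}] nothing but 1 survives at r6c1 ⇒ r6c1=1.
Step 14. [r3c6∈{2}] only 2 remains possible at r3c6, so r3c6=2.
Step 15. [r4c6∈{6}] only 6 remains possible at r4c6. So r4c6=6.

Answer: 2 5 4 6 1 3 / 6 1 3 4 2 5 / 5 6 1 3 4 2 / 4 3 2 1 5 6 / 3 4 5 2 6 1 / 1 2 6 5 3 4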